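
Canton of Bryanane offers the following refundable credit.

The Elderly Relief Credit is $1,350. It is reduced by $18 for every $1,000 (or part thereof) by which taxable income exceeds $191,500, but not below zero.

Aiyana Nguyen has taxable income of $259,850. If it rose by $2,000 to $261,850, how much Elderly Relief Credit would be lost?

$36

At $259,850 — income exceeds $191,500 by $68,350, which is 69 full-or-partial $1,000 increments; reduction = 69 × $18 = $1,242, leaving $108.
At $261,850 — income exceeds $191,500 by $70,350, which is 71 full-or-partial $1,000 increments; reduction = 71 × $18 = $1,278, leaving $72.
Lost: $108 − $72 = $36.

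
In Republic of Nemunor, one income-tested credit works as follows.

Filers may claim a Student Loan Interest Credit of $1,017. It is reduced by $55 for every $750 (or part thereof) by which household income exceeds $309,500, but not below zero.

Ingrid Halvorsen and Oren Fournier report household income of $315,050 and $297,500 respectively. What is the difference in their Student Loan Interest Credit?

$440

Ingrid ($315,050): Student Loan Interest Credit: income exceeds $309,500 by $5,550, which is 8 full-or-partial $750 increments; reduction = 8 × $55 = $440, leaving $577.
Oren ($297,500): Student Loan Interest Credit: $297,500 is at or below the $309,500 threshold, so the full $1,017 applies.
Difference: |$577 − $1,017| = $440.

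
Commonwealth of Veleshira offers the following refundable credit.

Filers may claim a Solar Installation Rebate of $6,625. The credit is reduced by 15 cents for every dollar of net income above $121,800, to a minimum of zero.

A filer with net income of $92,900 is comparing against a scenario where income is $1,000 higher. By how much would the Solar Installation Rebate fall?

At $92,900 — $92,900 is at or below the $121,800 threshold, so the full $6,625 applies.
At $93,900 — $93,900 is at or below the $121,800 threshold, so the full $6,625 applies.
Lost: $6,625 − $6,625 = $0.

$0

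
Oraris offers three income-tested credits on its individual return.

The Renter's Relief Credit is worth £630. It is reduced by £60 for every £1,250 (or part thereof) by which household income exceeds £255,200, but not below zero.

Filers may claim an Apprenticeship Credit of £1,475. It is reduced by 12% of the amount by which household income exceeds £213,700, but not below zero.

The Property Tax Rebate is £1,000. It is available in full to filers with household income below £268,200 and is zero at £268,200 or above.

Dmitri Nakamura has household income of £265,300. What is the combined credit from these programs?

£1,090

Renter's Relief Credit: income exceeds £255,200 by £10,100, which is 9 full-or-partial £1,250 increments; reduction = 9 × £60 = £540, leaving £90.
Apprenticeship Credit: 12% of the £51,600 excess over £213,700 is £6,192 ≥ base, so the credit is £0.
Property Tax Rebate: £265,300 is below the £268,200 cutoff, so the full £1,000 applies.
Total: £90 + £0 + £1,000 = £1,090.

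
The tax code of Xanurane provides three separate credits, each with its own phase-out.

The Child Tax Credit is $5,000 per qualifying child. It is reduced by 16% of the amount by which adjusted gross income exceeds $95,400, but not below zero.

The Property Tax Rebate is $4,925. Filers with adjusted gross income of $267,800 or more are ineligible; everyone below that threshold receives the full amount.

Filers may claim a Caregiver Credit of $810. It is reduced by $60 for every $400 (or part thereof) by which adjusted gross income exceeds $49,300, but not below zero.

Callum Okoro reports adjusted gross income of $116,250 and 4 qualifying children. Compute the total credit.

$21,589

Child Tax Credit: base = 4 × $5,000 = $20,000. 16% of the $20,850 excess over $95,400 is $3,336; credit = $20,000 − $3,336 = $16,664.
Property Tax Rebate: $116,250 is below the $267,800 cutoff, so the full $4,925 applies.
Caregiver Credit: income exceeds $49,300 by $66,950 → 168 increments × $60 = $10,080 ≥ base, so the credit is $0.
Total: $16,664 + $4,925 + $0 = $21,589.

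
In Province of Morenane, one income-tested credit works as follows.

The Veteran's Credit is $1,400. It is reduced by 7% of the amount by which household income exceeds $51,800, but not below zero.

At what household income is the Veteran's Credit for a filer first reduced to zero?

$71,800

The credit falls by 7% of each dollar above $51,800, so it reaches zero when the excess is $1,400 / 7% = $20,000: income = $51,800 + $20,000 = $71,800.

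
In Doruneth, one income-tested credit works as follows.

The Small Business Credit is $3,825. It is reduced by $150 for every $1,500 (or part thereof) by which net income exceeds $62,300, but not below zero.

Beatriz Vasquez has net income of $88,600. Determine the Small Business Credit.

$1,125

Small Business Credit: income exceeds $62,300 by $26,300, which is 18 full-or-partial $1,500 increments; reduction = 18 × $150 = $2,700, leaving $1,125.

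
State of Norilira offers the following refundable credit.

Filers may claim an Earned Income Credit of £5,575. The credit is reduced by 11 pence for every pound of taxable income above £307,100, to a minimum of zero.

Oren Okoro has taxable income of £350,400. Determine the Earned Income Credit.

Earned Income Credit: 11% of the £43,300 excess over £307,100 is £4,763; credit = £5,575 − £4,763 = £812.

£812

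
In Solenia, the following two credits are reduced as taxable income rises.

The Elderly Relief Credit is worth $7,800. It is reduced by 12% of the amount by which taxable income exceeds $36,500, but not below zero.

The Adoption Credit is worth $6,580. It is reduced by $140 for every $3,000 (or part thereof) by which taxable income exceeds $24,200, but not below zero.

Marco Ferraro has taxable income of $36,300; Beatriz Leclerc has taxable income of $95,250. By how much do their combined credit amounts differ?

$9,710

Marco ($36,300): Elderly Relief Credit: $36,300 is at or below the $36,500 threshold, so the full $7,800 applies. Adoption Credit: income exceeds $24,200 by $12,100, which is 5 full-or-partial $3,000 increments; reduction = 5 × $140 = $700, leaving $5,880. total $7,800 + $5,880 = $13,680
Beatriz ($95,250): Elderly Relief Credit: 12% of the $58,750 excess over $36,500 is $7,050; credit = $7,800 − $7,050 = $750. Adoption Credit: income exceeds $24,200 by $71,050, which is 24 full-or-partial $3,000 increments; reduction = 24 × $140 = $3,360, leaving $3,220. total $750 + $3,220 = $3,970
Difference: |$13,680 − $3,970| = $9,710.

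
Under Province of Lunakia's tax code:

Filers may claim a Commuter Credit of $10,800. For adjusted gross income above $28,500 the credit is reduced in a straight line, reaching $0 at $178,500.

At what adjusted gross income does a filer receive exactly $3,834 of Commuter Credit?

$3,834 is 3,834/10,800 of the full $10,800, so 6,966/10,800 of the $150,000 range has been used: income = $28,500 + $150,000 × 6,966/10,800 = $125,250.

$125,250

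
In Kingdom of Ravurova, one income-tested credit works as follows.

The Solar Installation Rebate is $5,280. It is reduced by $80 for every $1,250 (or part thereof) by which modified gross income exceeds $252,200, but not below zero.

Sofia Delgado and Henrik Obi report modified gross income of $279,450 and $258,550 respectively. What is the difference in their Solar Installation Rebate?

$1,280

Sofia ($279,450): Solar Installation Rebate: income exceeds $252,200 by $27,250, which is 22 full-or-partial $1,250 increments; reduction = 22 × $80 = $1,760, leaving $3,520.
Henrik ($258,550): Solar Installation Rebate: income exceeds $252,200 by $6,350, which is 6 full-or-partial $1,250 increments; reduction = 6 × $80 = $480, leaving $4,800.
Difference: |$3,520 − $4,800| = $1,280.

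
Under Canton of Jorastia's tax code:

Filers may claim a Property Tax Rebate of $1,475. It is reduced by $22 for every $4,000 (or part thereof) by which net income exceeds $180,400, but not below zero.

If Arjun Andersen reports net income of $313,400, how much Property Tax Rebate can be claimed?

Property Tax Rebate: income exceeds $180,400 by $133,000, which is 34 full-or-partial $4,000 increments; reduction = 34 × $22 = $748, leaving $727.

$727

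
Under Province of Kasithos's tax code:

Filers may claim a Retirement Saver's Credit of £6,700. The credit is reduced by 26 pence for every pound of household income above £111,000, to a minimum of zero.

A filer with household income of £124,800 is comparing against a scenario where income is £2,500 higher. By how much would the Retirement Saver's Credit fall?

£650

At £124,800 — 26% of the £13,800 excess over £111,000 is £3,588; credit = £6,700 − £3,588 = £3,112.
At £127,300 — 26% of the £16,300 excess over £111,000 is £4,238; credit = £6,700 − £4,238 = £2,462.
Lost: £3,112 − £2,462 = £650.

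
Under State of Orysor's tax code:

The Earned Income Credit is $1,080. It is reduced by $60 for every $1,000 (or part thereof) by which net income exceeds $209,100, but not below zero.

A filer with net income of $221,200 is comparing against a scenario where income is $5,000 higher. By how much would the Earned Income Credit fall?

At $221,200 — income exceeds $209,100 by $12,100, which is 13 full-or-partial $1,000 increments; reduction = 13 × $60 = $780, leaving $300.
At $226,200 — income exceeds $209,100 by $17,100 → 18 increments × $60 = $1,080 ≥ base, so the credit is $0.
Lost: $300 − $0 = $300.

$300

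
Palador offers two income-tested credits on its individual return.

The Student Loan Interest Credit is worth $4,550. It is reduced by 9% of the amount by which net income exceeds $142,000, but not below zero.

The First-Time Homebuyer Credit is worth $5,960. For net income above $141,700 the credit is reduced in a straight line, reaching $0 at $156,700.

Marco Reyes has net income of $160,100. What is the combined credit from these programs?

Student Loan Interest Credit: 9% of the $18,100 excess over $142,000 is $1,629; credit = $4,550 − $1,629 = $2,921.
First-Time Homebuyer Credit: $160,100 is at or above $156,700, so the credit is $0.
Total: $2,921 + $0 = $2,921.

$2,921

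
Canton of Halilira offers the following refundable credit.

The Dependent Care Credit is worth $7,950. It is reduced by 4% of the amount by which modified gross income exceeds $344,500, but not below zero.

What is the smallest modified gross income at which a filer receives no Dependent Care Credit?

The credit falls by 4% of each dollar above $344,500, so it reaches zero when the excess is $7,950 / 4% = $198,750: income = $344,500 + $198,750 = $543,250.

$543,250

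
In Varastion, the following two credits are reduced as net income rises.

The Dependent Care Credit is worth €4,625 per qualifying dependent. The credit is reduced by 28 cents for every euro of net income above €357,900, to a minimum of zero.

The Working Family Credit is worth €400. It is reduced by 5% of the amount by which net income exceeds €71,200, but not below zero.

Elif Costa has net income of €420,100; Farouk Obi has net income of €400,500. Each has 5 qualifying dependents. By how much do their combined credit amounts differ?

Elif (€420,100): Dependent Care Credit: base = 5 × €4,625 = €23,125. 28% of the €62,200 excess over €357,900 is €17,416; credit = €23,125 − €17,416 = €5,709. Working Family Credit: 5% of the €348,900 excess over €71,200 is €17,445 ≥ base, so the credit is €0. total €5,709 + €0 = €5,709
Farouk (€400,500): Dependent Care Credit: base = 5 × €4,625 = €23,125. 28% of the €42,600 excess over €357,900 is €11,928; credit = €23,125 − €11,928 = €11,197. Working Family Credit: 5% of the €329,300 excess over €71,200 is €16,465 ≥ base, so the credit is €0. total €11,197 + €0 = €11,197
Difference: |€5,709 − €11,197| = €5,488.

€5,488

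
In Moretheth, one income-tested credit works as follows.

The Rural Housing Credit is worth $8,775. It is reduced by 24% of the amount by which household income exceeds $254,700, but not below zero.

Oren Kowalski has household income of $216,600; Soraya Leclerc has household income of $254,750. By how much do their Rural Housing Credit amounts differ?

Oren ($216,600): Rural Housing Credit: $216,600 is at or below the $254,700 threshold, so the full $8,775 applies.
Soraya ($254,750): Rural Housing Credit: 24% of the $50 excess over $254,700 is $12; credit = $8,775 − $12 = $8,763.
Difference: |$8,775 − $8,763| = $12.

$12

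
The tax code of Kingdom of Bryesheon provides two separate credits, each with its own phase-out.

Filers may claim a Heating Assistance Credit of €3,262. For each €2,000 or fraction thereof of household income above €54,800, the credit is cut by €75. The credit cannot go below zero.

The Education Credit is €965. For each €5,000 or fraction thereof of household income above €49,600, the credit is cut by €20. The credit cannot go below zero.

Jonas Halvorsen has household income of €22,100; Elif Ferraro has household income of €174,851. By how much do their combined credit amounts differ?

€3,782

Jonas (€22,100): Heating Assistance Credit: €22,100 is at or below the €54,800 threshold, so the full €3,262 applies. Education Credit: €22,100 is at or below the €49,600 threshold, so the full €965 applies. total €3,262 + €965 = €4,227
Elif (€174,851): Heating Assistance Credit: income exceeds €54,800 by €120,051 → 61 increments × €75 = €4,575 ≥ base, so the credit is €0. Education Credit: income exceeds €49,600 by €125,251, which is 26 full-or-partial €5,000 increments; reduction = 26 × €20 = €520, leaving €445. total €0 + €445 = €445
Difference: |€4,227 − €445| = €3,782.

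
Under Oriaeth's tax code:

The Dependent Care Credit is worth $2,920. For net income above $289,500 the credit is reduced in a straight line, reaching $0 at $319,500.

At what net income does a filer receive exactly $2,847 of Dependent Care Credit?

$290,250

$2,847 is 2,847/2,920 of the full $2,920, so 73/2,920 of the $30,000 range has been used: income = $289,500 + $30,000 × 73/2,920 = $290,250.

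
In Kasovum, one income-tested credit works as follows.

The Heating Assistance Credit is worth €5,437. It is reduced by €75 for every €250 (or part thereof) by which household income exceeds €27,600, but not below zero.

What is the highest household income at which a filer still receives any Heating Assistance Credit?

After 72 increments the reduction is 72 × €75 = €5,400, leaving €37; one more increment wipes it out. Increment 72 ends at excess 72 × €250 = €18,000, so the highest qualifying income is €27,600 + €18,000 = €45,600.

€45,600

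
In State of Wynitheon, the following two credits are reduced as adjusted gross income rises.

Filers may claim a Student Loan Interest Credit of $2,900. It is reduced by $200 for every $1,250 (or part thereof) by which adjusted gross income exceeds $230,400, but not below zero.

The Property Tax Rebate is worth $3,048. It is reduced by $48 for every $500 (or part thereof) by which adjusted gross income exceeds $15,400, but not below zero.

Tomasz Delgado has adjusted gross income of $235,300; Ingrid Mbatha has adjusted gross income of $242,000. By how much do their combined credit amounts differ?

Tomasz ($235,300): Student Loan Interest Credit: income exceeds $230,400 by $4,900, which is 4 full-or-partial $1,250 increments; reduction = 4 × $200 = $800, leaving $2,100. Property Tax Rebate: income exceeds $15,400 by $219,900 → 440 increments × $48 = $21,120 ≥ base, so the credit is $0. total $2,100 + $0 = $2,100
Ingrid ($242,000): Student Loan Interest Credit: income exceeds $230,400 by $11,600, which is 10 full-or-partial $1,250 increments; reduction = 10 × $200 = $2,000, leaving $900. Property Tax Rebate: income exceeds $15,400 by $226,600 → 454 increments × $48 = $21,792 ≥ base, so the credit is $0. total $900 + $0 = $900
Difference: |$2,100 − $900| = $1,200.

$1,200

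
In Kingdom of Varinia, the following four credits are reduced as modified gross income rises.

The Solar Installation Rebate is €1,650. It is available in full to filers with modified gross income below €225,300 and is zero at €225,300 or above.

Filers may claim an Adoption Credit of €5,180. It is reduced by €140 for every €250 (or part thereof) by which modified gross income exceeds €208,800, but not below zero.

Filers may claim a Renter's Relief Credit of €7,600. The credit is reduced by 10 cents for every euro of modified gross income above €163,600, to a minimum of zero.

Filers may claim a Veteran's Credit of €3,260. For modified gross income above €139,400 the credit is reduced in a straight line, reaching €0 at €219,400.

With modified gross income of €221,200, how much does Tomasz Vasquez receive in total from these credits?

Solar Installation Rebate: €221,200 is below the €225,300 cutoff, so the full €1,650 applies.
Adoption Credit: income exceeds €208,800 by €12,400 → 50 increments × €140 = €7,000 ≥ base, so the credit is €0.
Renter's Relief Credit: 10% of the €57,600 excess over €163,600 is €5,760; credit = €7,600 − €5,760 = €1,840.
Veteran's Credit: €221,200 is at or above €219,400, so the credit is €0.
Total: €1,650 + €0 + €1,840 + €0 = €3,490.

€3,490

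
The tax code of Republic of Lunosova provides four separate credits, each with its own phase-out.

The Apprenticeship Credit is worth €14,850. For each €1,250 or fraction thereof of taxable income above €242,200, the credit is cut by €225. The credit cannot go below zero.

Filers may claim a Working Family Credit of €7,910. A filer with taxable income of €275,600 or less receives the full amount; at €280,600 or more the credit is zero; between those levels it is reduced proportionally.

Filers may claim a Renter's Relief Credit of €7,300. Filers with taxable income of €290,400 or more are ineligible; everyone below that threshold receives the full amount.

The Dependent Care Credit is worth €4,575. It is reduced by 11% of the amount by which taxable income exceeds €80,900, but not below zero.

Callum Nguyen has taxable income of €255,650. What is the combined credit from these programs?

€27,585

Apprenticeship Credit: income exceeds €242,200 by €13,450, which is 11 full-or-partial €1,250 increments; reduction = 11 × €225 = €2,475, leaving €12,375.
Working Family Credit: €255,650 is at or below the €275,600 threshold, so the full €7,910 applies.
Renter's Relief Credit: €255,650 is below the €290,400 cutoff, so the full €7,300 applies.
Dependent Care Credit: 11% of the €174,750 excess over €80,900 is €19,222.50 ≥ base, so the credit is €0.
Total: €12,375 + €7,910 + €7,300 + €0 = €27,585.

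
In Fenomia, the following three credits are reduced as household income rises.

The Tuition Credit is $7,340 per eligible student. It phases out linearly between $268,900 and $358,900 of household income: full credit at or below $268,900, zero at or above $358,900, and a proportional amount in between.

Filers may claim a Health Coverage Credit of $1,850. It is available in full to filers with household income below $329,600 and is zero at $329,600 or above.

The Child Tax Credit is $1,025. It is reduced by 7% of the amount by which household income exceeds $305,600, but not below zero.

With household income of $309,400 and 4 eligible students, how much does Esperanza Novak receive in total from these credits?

$18,757

Tuition Credit: base = 4 × $7,340 = $29,360. $309,400 is $40,500 into a $90,000 phase-out range, leaving 49,500/90,000 of the credit: $29,360 × 49,500/90,000 = $16,148.
Health Coverage Credit: $309,400 is below the $329,600 cutoff, so the full $1,850 applies.
Child Tax Credit: 7% of the $3,800 excess over $305,600 is $266; credit = $1,025 − $266 = $759.
Total: $16,148 + $1,850 + $759 = $18,757.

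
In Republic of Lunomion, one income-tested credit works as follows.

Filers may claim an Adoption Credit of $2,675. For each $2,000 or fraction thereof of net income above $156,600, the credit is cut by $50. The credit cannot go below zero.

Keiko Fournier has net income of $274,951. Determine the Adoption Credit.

$0

Adoption Credit: income exceeds $156,600 by $118,351 → 60 increments × $50 = $3,000 ≥ base, so the credit is $0.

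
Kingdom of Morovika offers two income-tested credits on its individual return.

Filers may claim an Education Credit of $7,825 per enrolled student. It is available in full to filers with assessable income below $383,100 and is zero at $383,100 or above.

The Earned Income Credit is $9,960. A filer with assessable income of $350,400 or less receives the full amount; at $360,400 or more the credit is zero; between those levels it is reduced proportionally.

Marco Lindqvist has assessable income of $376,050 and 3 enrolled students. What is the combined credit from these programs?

Education Credit: base = 3 × $7,825 = $23,475. $376,050 is below the $383,100 cutoff, so the full $23,475 applies.
Earned Income Credit: $376,050 is at or above $360,400, so the credit is $0.
Total: $23,475 + $0 = $23,475.

$23,475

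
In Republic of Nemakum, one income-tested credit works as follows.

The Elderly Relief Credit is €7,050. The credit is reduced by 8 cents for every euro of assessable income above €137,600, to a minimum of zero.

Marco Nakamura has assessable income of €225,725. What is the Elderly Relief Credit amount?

€0

Elderly Relief Credit: 8% of the €88,125 excess over €137,600 is €7,050 ≥ base, so the credit is €0.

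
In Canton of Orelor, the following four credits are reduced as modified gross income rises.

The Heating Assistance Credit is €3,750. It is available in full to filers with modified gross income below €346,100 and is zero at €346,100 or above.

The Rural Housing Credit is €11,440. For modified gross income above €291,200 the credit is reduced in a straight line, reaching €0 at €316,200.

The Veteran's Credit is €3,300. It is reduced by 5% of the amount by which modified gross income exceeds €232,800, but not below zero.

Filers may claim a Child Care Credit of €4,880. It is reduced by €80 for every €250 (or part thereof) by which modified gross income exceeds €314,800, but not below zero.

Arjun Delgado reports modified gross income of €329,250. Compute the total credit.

€3,990

Heating Assistance Credit: €329,250 is below the €346,100 cutoff, so the full €3,750 applies.
Rural Housing Credit: €329,250 is at or above €316,200, so the credit is €0.
Veteran's Credit: 5% of the €96,450 excess over €232,800 is €4,822.50 ≥ base, so the credit is €0.
Child Care Credit: income exceeds €314,800 by €14,450, which is 58 full-or-partial €250 increments; reduction = 58 × €80 = €4,640, leaving €240.
Total: €3,750 + €0 + €0 + €240 = €3,990.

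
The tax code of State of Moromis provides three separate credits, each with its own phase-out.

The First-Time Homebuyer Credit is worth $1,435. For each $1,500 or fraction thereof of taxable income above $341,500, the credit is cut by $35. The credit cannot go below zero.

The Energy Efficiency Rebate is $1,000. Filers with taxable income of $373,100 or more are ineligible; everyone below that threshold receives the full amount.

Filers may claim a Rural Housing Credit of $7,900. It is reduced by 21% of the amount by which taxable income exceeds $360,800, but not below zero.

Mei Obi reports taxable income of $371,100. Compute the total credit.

First-Time Homebuyer Credit: income exceeds $341,500 by $29,600, which is 20 full-or-partial $1,500 increments; reduction = 20 × $35 = $700, leaving $735.
Energy Efficiency Rebate: $371,100 is below the $373,100 cutoff, so the full $1,000 applies.
Rural Housing Credit: 21% of the $10,300 excess over $360,800 is $2,163; credit = $7,900 − $2,163 = $5,737.
Total: $735 + $1,000 + $5,737 = $7,472.

$7,472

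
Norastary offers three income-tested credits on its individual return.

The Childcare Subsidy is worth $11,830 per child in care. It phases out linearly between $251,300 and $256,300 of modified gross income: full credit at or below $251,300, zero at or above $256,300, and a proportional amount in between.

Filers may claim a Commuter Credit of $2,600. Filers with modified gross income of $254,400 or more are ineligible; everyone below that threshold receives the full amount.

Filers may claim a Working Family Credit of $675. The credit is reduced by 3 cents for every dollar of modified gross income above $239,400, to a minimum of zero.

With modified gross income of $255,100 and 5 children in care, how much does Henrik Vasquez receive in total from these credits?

$14,400

Childcare Subsidy: base = 5 × $11,830 = $59,150. $255,100 is $3,800 into a $5,000 phase-out range, leaving 1,200/5,000 of the credit: $59,150 × 1,200/5,000 = $14,196.
Commuter Credit: $255,100 meets or exceeds the $254,400 cutoff, so the credit is $0.
Working Family Credit: 3% of the $15,700 excess over $239,400 is $471; credit = $675 − $471 = $204.
Total: $14,196 + $0 + $204 = $14,400.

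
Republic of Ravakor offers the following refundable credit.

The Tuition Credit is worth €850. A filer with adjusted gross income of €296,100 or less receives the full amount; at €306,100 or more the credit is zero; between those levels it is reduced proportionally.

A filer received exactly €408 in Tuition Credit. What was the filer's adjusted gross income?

€301,300

€408 is 408/850 of the full €850, so 442/850 of the €10,000 range has been used: income = €296,100 + €10,000 × 442/850 = €301,300.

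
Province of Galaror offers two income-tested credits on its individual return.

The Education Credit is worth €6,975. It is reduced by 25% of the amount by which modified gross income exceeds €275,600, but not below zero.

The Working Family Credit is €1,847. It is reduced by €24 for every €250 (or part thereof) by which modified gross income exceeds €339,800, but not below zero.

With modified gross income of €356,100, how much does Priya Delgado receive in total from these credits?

€263

Education Credit: 25% of the €80,500 excess over €275,600 is €20,125 ≥ base, so the credit is €0.
Working Family Credit: income exceeds €339,800 by €16,300, which is 66 full-or-partial €250 increments; reduction = 66 × €24 = €1,584, leaving €263.
Total: €0 + €263 = €263.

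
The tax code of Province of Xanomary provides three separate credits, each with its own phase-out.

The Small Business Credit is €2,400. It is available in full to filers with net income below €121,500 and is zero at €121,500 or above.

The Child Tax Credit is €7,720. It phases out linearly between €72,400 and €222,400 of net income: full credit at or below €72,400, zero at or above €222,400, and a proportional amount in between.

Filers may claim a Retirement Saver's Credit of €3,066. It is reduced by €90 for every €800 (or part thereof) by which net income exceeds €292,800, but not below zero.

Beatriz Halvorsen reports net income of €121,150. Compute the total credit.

Small Business Credit: €121,150 is below the €121,500 cutoff, so the full €2,400 applies.
Child Tax Credit: €121,150 is €48,750 into a €150,000 phase-out range, leaving 101,250/150,000 of the credit: €7,720 × 101,250/150,000 = €5,211.
Retirement Saver's Credit: €121,150 is at or below the €292,800 threshold, so the full €3,066 applies.
Total: €2,400 + €5,211 + €3,066 = €10,677.

€10,677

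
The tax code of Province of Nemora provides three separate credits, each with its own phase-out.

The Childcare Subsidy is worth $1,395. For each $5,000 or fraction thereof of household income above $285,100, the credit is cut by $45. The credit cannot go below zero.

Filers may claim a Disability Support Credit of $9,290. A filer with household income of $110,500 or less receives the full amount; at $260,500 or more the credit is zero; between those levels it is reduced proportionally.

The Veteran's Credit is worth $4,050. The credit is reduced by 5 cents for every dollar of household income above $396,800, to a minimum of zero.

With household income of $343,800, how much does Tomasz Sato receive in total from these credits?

Childcare Subsidy: income exceeds $285,100 by $58,700, which is 12 full-or-partial $5,000 increments; reduction = 12 × $45 = $540, leaving $855.
Disability Support Credit: $343,800 is at or above $260,500, so the credit is $0.
Veteran's Credit: $343,800 is at or below the $396,800 threshold, so the full $4,050 applies.
Total: $855 + $0 + $4,050 = $4,905.

$4,905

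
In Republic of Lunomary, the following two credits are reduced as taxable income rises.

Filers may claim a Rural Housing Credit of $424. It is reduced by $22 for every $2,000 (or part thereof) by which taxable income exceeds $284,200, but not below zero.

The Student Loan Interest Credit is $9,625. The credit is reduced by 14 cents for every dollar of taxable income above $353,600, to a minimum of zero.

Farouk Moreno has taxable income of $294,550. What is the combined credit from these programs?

Rural Housing Credit: income exceeds $284,200 by $10,350, which is 6 full-or-partial $2,000 increments; reduction = 6 × $22 = $132, leaving $292.
Student Loan Interest Credit: $294,550 is at or below the $353,600 threshold, so the full $9,625 applies.
Total: $292 + $9,625 = $9,917.

$9,917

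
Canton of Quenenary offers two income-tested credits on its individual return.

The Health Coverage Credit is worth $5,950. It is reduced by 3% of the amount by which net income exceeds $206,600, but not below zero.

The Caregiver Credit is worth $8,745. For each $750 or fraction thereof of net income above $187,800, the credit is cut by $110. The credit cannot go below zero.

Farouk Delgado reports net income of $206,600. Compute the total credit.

$11,835

Health Coverage Credit: $206,600 is at or below the $206,600 threshold, so the full $5,950 applies.
Caregiver Credit: income exceeds $187,800 by $18,800, which is 26 full-or-partial $750 increments; reduction = 26 × $110 = $2,860, leaving $5,885.
Total: $5,950 + $5,885 = $11,835.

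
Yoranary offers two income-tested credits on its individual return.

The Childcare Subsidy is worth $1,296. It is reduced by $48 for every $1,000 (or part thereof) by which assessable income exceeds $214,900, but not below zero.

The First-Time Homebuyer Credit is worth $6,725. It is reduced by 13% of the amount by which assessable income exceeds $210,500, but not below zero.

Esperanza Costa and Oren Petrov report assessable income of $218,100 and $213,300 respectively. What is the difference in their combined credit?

$816

Esperanza ($218,100): Childcare Subsidy: income exceeds $214,900 by $3,200, which is 4 full-or-partial $1,000 increments; reduction = 4 × $48 = $192, leaving $1,104. First-Time Homebuyer Credit: 13% of the $7,600 excess over $210,500 is $988; credit = $6,725 − $988 = $5,737. total $1,104 + $5,737 = $6,841
Oren ($213,300): Childcare Subsidy: $213,300 is at or below the $214,900 threshold, so the full $1,296 applies. First-Time Homebuyer Credit: 13% of the $2,800 excess over $210,500 is $364; credit = $6,725 − $364 = $6,361. total $1,296 + $6,361 = $7,657
Difference: |$6,841 − $7,657| = $816.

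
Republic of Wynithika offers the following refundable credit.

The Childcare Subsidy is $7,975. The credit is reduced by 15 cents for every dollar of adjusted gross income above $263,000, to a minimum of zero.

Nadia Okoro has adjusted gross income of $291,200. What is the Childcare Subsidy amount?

Childcare Subsidy: 15% of the $28,200 excess over $263,000 is $4,230; credit = $7,975 − $4,230 = $3,745.

$3,745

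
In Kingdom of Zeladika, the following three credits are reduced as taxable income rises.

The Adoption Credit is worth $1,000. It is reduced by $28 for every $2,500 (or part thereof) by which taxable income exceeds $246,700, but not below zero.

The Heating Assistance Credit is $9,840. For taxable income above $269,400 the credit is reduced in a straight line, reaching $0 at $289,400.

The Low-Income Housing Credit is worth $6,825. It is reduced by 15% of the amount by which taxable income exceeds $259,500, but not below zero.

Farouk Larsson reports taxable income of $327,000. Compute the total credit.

Adoption Credit: income exceeds $246,700 by $80,300, which is 33 full-or-partial $2,500 increments; reduction = 33 × $28 = $924, leaving $76.
Heating Assistance Credit: $327,000 is at or above $289,400, so the credit is $0.
Low-Income Housing Credit: 15% of the $67,500 excess over $259,500 is $10,125 ≥ base, so the credit is $0.
Total: $76 + $0 + $0 = $76.

$76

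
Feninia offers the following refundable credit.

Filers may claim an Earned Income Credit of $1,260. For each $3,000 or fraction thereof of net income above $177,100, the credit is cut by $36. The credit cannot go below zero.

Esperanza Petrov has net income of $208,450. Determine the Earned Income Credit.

$864

Earned Income Credit: income exceeds $177,100 by $31,350, which is 11 full-or-partial $3,000 increments; reduction = 11 × $36 = $396, leaving $864.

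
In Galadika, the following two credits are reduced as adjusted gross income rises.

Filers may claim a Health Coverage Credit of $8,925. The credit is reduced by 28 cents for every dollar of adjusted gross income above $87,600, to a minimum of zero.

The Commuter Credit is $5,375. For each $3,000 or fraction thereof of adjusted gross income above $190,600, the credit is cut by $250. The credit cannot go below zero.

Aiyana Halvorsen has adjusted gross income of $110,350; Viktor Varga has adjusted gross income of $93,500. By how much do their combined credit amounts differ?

Aiyana ($110,350): Health Coverage Credit: 28% of the $22,750 excess over $87,600 is $6,370; credit = $8,925 − $6,370 = $2,555. Commuter Credit: $110,350 is at or below the $190,600 threshold, so the full $5,375 applies. total $2,555 + $5,375 = $7,930
Viktor ($93,500): Health Coverage Credit: 28% of the $5,900 excess over $87,600 is $1,652; credit = $8,925 − $1,652 = $7,273. Commuter Credit: $93,500 is at or below the $190,600 threshold, so the full $5,375 applies. total $7,273 + $5,375 = $12,648
Difference: |$7,930 − $12,648| = $4,718.

$4,718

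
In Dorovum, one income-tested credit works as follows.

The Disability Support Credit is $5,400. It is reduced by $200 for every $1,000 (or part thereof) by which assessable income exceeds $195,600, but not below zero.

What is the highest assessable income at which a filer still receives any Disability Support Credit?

After 26 increments the reduction is 26 × $200 = $5,200, leaving $200; one more increment wipes it out. Increment 26 ends at excess 26 × $1,000 = $26,000, so the highest qualifying income is $195,600 + $26,000 = $221,600.

$221,600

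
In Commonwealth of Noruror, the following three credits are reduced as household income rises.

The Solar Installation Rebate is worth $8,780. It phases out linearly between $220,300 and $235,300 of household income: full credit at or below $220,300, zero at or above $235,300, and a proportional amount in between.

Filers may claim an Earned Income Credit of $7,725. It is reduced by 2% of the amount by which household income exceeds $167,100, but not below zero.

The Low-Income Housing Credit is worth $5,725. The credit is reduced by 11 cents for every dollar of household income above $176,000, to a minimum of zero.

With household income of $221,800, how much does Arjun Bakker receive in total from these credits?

$15,220

Solar Installation Rebate: $221,800 is $1,500 into a $15,000 phase-out range, leaving 13,500/15,000 of the credit: $8,780 × 13,500/15,000 = $7,902.
Earned Income Credit: 2% of the $54,700 excess over $167,100 is $1,094; credit = $7,725 − $1,094 = $6,631.
Low-Income Housing Credit: 11% of the $45,800 excess over $176,000 is $5,038; credit = $5,725 − $5,038 = $687.
Total: $7,902 + $6,631 + $687 = $15,220.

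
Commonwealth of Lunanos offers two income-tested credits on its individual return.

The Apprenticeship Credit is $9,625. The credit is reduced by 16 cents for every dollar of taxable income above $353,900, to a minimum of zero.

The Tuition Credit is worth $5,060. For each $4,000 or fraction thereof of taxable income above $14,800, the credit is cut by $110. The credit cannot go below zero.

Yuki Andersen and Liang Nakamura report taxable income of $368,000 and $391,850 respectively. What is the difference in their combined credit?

$3,816

Yuki ($368,000): Apprenticeship Credit: 16% of the $14,100 excess over $353,900 is $2,256; credit = $9,625 − $2,256 = $7,369. Tuition Credit: income exceeds $14,800 by $353,200 → 89 increments × $110 = $9,790 ≥ base, so the credit is $0. total $7,369 + $0 = $7,369
Liang ($391,850): Apprenticeship Credit: 16% of the $37,950 excess over $353,900 is $6,072; credit = $9,625 − $6,072 = $3,553. Tuition Credit: income exceeds $14,800 by $377,050 → 95 increments × $110 = $10,450 ≥ base, so the credit is $0. total $3,553 + $0 = $3,553
Difference: |$7,369 − $3,553| = $3,816.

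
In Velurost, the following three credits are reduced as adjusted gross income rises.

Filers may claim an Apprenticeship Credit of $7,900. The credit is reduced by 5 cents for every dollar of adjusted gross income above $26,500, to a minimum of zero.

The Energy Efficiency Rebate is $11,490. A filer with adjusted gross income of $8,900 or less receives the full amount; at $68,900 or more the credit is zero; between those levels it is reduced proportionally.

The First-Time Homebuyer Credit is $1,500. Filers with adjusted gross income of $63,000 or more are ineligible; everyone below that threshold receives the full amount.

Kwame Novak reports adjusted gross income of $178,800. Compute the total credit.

$285

Apprenticeship Credit: 5% of the $152,300 excess over $26,500 is $7,615; credit = $7,900 − $7,615 = $285.
Energy Efficiency Rebate: $178,800 is at or above $68,900, so the credit is $0.
First-Time Homebuyer Credit: $178,800 meets or exceeds the $63,000 cutoff, so the credit is $0.
Total: $285 + $0 + $0 = $285.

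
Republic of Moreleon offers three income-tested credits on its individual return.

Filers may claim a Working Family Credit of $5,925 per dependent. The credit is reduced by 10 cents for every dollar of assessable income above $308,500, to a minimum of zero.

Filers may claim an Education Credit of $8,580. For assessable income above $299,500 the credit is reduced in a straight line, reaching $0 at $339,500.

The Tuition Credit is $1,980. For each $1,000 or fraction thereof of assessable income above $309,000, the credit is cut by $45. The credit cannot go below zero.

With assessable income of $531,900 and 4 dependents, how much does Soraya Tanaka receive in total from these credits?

Working Family Credit: base = 4 × $5,925 = $23,700. 10% of the $223,400 excess over $308,500 is $22,340; credit = $23,700 − $22,340 = $1,360.
Education Credit: $531,900 is at or above $339,500, so the credit is $0.
Tuition Credit: income exceeds $309,000 by $222,900 → 223 increments × $45 = $10,035 ≥ base, so the credit is $0.
Total: $1,360 + $0 + $0 = $1,360.

$1,360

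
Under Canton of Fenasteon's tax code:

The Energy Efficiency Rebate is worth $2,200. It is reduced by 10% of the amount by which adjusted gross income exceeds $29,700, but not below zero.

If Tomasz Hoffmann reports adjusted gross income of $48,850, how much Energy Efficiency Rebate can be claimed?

$285

Energy Efficiency Rebate: 10% of the $19,150 excess over $29,700 is $1,915; credit = $2,200 − $1,915 = $285.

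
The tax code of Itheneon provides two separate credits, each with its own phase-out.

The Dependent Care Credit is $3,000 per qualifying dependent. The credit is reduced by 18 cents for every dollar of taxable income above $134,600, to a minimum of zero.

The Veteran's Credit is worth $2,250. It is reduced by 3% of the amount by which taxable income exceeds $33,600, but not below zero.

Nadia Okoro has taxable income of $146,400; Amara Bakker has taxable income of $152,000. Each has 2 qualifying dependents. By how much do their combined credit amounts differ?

Nadia ($146,400): Dependent Care Credit: base = 2 × $3,000 = $6,000. 18% of the $11,800 excess over $134,600 is $2,124; credit = $6,000 − $2,124 = $3,876. Veteran's Credit: 3% of the $112,800 excess over $33,600 is $3,384 ≥ base, so the credit is $0. total $3,876 + $0 = $3,876
Amara ($152,000): Dependent Care Credit: base = 2 × $3,000 = $6,000. 18% of the $17,400 excess over $134,600 is $3,132; credit = $6,000 − $3,132 = $2,868. Veteran's Credit: 3% of the $118,400 excess over $33,600 is $3,552 ≥ base, so the credit is $0. total $2,868 + $0 = $2,868
Difference: |$3,876 − $2,868| = $1,008.

$1,008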